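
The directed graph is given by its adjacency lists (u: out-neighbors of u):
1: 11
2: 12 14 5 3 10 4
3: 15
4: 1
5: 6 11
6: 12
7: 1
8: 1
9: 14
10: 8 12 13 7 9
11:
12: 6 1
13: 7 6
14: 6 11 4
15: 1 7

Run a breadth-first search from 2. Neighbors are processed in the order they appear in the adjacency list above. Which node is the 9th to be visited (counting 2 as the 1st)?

1

Visit 2; enqueue 12, 14, 5, 3, 10, 4 → queue [12, 14, 5, 3, 10, 4]
Visit 12; enqueue 6, 1 → queue [14, 5, 3, 10, 4, 6, 1]
Visit 14; enqueue 11 → queue [5, 3, 10, 4, 6, 1, 11]
Visit 5 → queue [3, 10, 4, 6, 1, 11]
Visit 3; enqueue 15 → queue [10, 4, 6, 1, 11, 15]
Visit 10; enqueue 8, 13, 7, 9 → queue [4, 6, 1, 11, 15, 8, 13, 7, 9]
Visit 4 → queue [6, 1, 11, 15, 8, 13, 7, 9]
Visit 6 → queue [1, 11, 15, 8, 13, 7, 9]
Visit 1 → queue [11, 15, 8, 13, 7, 9]
Visit 11 → queue [15, 8, 13, 7, 9]
Visit 15 → queue [8, 13, 7, 9]
Visit 8 → queue [13, 7, 9]
Visit 13 → queue [7, 9]
Visit 7 → queue [9]
Visit 9 → queue []

Visit order: 2, 12, 14, 5, 3, 10, 4, 6, 1, 11, 15, 8, 13, 7, 9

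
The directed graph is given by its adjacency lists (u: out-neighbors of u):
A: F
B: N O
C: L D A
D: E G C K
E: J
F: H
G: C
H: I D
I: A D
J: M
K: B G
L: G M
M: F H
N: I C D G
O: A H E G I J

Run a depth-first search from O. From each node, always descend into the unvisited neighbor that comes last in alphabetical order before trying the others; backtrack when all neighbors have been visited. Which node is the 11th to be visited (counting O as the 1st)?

Visit O
O → J
J → M
M → H
H → I
I → D
D → K
K → G
G → C
C → L
C → A
A → F
K → B
B → N
D → E

Visit order: O, J, M, H, I, D, K, G, C, L, A, F, B, N, E

A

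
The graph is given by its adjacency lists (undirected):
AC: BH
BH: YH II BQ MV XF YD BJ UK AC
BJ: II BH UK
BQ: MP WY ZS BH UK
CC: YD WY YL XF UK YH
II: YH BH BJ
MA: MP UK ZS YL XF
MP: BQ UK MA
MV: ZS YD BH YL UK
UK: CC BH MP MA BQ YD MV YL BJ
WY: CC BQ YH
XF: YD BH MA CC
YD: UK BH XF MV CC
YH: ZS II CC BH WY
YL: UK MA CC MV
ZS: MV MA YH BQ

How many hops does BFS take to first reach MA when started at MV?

2

Level 0: MV
Level 1: BH, UK, YD, YL, ZS
Level 2: AC, BJ, BQ, CC, II, MA, MP, XF, YH
Level 3: WY
MA first appears at level 2.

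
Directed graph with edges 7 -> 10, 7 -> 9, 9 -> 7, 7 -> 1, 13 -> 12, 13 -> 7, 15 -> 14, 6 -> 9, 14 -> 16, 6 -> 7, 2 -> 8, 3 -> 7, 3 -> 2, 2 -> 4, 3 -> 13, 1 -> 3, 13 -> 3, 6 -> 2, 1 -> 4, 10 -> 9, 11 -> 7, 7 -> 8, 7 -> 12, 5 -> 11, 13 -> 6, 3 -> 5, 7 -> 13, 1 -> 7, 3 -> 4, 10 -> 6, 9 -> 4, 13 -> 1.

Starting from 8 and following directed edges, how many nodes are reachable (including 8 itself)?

1

BFS from 8 visits: 8
Reachable nodes: 1 of 16 total.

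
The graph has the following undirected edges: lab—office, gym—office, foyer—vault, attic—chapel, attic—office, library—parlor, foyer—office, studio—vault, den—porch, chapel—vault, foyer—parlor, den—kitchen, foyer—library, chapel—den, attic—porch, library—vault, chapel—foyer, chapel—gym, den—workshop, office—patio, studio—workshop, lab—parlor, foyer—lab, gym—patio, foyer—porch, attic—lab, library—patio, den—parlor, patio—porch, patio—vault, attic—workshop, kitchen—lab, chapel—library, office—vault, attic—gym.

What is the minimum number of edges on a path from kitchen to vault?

Level 0: kitchen
Level 1: den, lab
Level 2: attic, chapel, foyer, office, parlor, porch, workshop
Level 3: gym, library, patio, studio, vault
vault first appears at level 3.

3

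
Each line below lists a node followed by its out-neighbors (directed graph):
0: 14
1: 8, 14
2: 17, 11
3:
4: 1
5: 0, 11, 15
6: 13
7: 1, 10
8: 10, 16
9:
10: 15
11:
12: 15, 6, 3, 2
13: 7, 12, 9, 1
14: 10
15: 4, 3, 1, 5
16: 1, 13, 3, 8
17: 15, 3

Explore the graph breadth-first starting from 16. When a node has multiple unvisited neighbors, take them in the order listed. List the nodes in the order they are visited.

Visit 16; enqueue 1, 13, 3, 8 → queue [1, 13, 3, 8]
Visit 1; enqueue 14 → queue [13, 3, 8, 14]
Visit 13; enqueue 7, 12, 9 → queue [3, 8, 14, 7, 12, 9]
Visit 3 → queue [8, 14, 7, 12, 9]
Visit 8; enqueue 10 → queue [14, 7, 12, 9, 10]
Visit 14 → queue [7, 12, 9, 10]
Visit 7 → queue [12, 9, 10]
Visit 12; enqueue 15, 6, 2 → queue [9, 10, 15, 6, 2]
Visit 9 → queue [10, 15, 6, 2]
Visit 10 → queue [15, 6, 2]
Visit 15; enqueue 4, 5 → queue [6, 2, 4, 5]
Visit 6 → queue [2, 4, 5]
Visit 2; enqueue 17, 11 → queue [4, 5, 17, 11]
Visit 4 → queue [5, 17, 11]
Visit 5; enqueue 0 → queue [17, 11, 0]
Visit 17 → queue [11, 0]
Visit 11 → queue [0]
Visit 0 → queue []

16 → 1 → 13 → 3 → 8 → 14 → 7 → 12 → 9 → 10 → 15 → 6 → 2 → 4 → 5 → 17 → 11 → 0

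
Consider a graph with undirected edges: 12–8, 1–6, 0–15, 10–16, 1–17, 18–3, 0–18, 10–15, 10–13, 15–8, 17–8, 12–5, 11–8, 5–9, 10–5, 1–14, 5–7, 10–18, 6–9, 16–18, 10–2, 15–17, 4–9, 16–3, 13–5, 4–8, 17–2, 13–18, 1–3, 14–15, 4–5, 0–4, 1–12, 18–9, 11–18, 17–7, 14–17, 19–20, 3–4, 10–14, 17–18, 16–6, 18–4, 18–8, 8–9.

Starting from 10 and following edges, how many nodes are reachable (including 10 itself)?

19

BFS from 10 visits: 10, 2, 5, 13, 14, 15, 16, 18, 17, 4, 7, 9, 12, 1, 0, 8, 3, 6, 11
Reachable nodes: 19 of 21 total.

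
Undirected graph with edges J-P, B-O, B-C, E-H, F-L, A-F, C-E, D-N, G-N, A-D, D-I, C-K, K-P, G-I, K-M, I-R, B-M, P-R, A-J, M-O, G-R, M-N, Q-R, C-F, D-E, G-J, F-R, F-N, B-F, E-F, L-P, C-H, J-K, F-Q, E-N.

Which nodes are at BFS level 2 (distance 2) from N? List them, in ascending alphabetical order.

Level 0: N
Level 1: D, E, F, G, M
Level 2: A, B, C, H, I, J, K, L, O, Q, R
Level 3: P

A, B, C, H, I, J, K, L, O, Q, R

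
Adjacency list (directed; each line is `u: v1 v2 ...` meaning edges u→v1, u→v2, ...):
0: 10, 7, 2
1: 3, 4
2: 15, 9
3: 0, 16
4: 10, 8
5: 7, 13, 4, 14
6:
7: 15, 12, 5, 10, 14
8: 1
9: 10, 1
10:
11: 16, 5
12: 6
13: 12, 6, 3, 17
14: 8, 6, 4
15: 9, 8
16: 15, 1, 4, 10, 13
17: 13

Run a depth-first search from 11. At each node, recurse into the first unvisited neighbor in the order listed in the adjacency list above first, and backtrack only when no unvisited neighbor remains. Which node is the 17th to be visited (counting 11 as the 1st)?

14

Visit 11
11 → 16
16 → 15
15 → 9
9 → 10
9 → 1
1 → 3
3 → 0
0 → 7
7 → 12
12 → 6
7 → 5
5 → 13
13 → 17
5 → 4
4 → 8
5 → 14
0 → 2

Visit order: 11, 16, 15, 9, 10, 1, 3, 0, 7, 12, 6, 5, 13, 17, 4, 8, 14, 2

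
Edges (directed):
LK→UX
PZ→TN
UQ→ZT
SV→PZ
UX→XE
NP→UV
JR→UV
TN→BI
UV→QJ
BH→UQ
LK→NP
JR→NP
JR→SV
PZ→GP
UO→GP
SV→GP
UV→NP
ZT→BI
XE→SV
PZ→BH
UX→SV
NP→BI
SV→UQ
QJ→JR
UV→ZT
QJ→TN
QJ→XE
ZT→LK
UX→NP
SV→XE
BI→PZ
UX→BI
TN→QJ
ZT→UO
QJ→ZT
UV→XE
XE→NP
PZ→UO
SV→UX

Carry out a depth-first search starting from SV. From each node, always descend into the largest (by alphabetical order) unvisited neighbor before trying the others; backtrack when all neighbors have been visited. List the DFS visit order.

Visit SV
SV → XE
XE → NP
NP → UV
UV → ZT
ZT → UO
UO → GP
ZT → LK
LK → UX
UX → BI
BI → PZ
PZ → TN
TN → QJ
QJ → JR
PZ → BH
BH → UQ

SV, XE, NP, UV, ZT, UO, GP, LK, UX, BI, PZ, TN, QJ, JR, BH, UQ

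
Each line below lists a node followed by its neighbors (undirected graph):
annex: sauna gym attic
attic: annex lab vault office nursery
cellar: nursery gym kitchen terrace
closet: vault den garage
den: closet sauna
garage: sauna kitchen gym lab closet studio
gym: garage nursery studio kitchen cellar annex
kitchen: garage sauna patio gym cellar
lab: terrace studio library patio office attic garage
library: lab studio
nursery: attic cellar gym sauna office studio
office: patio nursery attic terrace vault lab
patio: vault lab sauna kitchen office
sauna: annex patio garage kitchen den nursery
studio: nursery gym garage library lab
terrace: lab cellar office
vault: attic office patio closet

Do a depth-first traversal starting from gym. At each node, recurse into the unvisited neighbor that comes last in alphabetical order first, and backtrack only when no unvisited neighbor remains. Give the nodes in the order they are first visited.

gym studio nursery sauna patio vault office terrace lab library garage kitchen cellar closet den attic annex

Visit gym
gym → studio
studio → nursery
nursery → sauna
sauna → patio
patio → vault
vault → office
office → terrace
terrace → lab
lab → library
lab → garage
garage → kitchen
kitchen → cellar
garage → closet
closet → den
lab → attic
attic → annex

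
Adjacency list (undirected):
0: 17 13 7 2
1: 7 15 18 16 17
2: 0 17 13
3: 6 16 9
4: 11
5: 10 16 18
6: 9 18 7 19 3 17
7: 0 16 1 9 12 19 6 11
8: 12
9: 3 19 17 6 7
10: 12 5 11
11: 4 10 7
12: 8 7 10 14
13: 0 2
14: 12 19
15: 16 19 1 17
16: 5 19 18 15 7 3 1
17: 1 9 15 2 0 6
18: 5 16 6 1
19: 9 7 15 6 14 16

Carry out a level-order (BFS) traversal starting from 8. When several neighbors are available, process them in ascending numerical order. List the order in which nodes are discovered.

Visit 8; enqueue 12 → queue [12]
Visit 12; enqueue 7, 10, 14 → queue [7, 10, 14]
Visit 7; enqueue 0, 1, 6, 9, 11, 16, 19 → queue [10, 14, 0, 1, 6, 9, 11, 16, 19]
Visit 10; enqueue 5 → queue [14, 0, 1, 6, 9, 11, 16, 19, 5]
Visit 14 → queue [0, 1, 6, 9, 11, 16, 19, 5]
Visit 0; enqueue 2, 13, 17 → queue [1, 6, 9, 11, 16, 19, 5, 2, 13, 17]
Visit 1; enqueue 15, 18 → queue [6, 9, 11, 16, 19, 5, 2, 13, 17, 15, 18]
Visit 6; enqueue 3 → queue [9, 11, 16, 19, 5, 2, 13, 17, 15, 18, 3]
Visit 9 → queue [11, 16, 19, 5, 2, 13, 17, 15, 18, 3]
Visit 11; enqueue 4 → queue [16, 19, 5, 2, 13, 17, 15, 18, 3, 4]
Visit 16 → queue [19, 5, 2, 13, 17, 15, 18, 3, 4]
Visit 19 → queue [5, 2, 13, 17, 15, 18, 3, 4]
Visit 5 → queue [2, 13, 17, 15, 18, 3, 4]
Visit 2 → queue [13, 17, 15, 18, 3, 4]
Visit 13 → queue [17, 15, 18, 3, 4]
Visit 17 → queue [15, 18, 3, 4]
Visit 15 → queue [18, 3, 4]
Visit 18 → queue [3, 4]
Visit 3 → queue [4]
Visit 4 → queue []

8, 12, 7, 10, 14, 0, 1, 6, 9, 11, 16, 19, 5, 2, 13, 17, 15, 18, 3, 4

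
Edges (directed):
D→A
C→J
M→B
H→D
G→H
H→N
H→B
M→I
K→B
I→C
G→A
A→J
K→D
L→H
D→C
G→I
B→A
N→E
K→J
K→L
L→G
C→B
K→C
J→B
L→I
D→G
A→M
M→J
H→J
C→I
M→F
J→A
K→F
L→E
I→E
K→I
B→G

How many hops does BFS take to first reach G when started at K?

2

Level 0: K
Level 1: B, C, D, F, I, J, L
Level 2: A, E, G, H
Level 3: M, N
G first appears at level 2.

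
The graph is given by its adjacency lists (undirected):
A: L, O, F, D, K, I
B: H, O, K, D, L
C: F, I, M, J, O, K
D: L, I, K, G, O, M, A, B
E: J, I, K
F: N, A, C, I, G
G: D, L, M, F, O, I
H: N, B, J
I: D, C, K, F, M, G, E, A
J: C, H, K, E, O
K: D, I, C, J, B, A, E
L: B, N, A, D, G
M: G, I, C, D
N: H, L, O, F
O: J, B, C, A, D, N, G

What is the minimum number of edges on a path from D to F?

Level 0: D
Level 1: A, B, G, I, K, L, M, O
Level 2: C, E, F, H, J, N
F first appears at level 2.

2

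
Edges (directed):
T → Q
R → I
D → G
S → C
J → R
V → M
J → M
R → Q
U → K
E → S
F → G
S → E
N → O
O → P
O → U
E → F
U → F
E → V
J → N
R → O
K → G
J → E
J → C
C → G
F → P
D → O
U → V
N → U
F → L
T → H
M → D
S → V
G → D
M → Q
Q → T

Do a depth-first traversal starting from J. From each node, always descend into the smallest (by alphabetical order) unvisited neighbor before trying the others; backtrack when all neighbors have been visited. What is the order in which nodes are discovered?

Visit J
J → C
C → G
G → D
D → O
O → P
O → U
U → F
F → L
U → K
U → V
V → M
M → Q
Q → T
T → H
J → E
E → S
J → N
J → R
R → I

J, C, G, D, O, P, U, F, L, K, V, M, Q, T, H, E, S, N, R, I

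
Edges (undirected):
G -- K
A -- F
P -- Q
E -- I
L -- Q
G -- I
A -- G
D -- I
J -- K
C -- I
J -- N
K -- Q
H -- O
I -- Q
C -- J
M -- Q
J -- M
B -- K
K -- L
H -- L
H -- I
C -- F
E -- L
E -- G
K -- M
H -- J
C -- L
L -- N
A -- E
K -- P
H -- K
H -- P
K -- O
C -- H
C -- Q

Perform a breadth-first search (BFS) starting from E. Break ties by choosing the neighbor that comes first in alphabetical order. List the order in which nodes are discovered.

E -> A -> G -> I -> L -> F -> K -> C -> D -> H -> Q -> N -> B -> J -> M -> O -> P

Visit E; enqueue A, G, I, L → queue [A, G, I, L]
Visit A; enqueue F → queue [G, I, L, F]
Visit G; enqueue K → queue [I, L, F, K]
Visit I; enqueue C, D, H, Q → queue [L, F, K, C, D, H, Q]
Visit L; enqueue N → queue [F, K, C, D, H, Q, N]
Visit F → queue [K, C, D, H, Q, N]
Visit K; enqueue B, J, M, O, P → queue [C, D, H, Q, N, B, J, M, O, P]
Visit C → queue [D, H, Q, N, B, J, M, O, P]
Visit D → queue [H, Q, N, B, J, M, O, P]
Visit H → queue [Q, N, B, J, M, O, P]
Visit Q → queue [N, B, J, M, O, P]
Visit N → queue [B, J, M, O, P]
Visit B → queue [J, M, O, P]
Visit J → queue [M, O, P]
Visit M → queue [O, P]
Visit O → queue [P]
Visit P → queue []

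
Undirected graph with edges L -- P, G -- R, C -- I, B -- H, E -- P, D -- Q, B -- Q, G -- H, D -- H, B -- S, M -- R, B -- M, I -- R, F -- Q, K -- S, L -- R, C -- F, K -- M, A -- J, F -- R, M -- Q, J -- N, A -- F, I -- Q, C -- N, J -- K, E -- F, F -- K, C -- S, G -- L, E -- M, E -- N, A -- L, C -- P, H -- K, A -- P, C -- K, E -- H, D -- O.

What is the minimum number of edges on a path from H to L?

Level 0: H
Level 1: B, D, E, G, K
Level 2: C, F, J, L, M, N, O, P, Q, R, S
Level 3: A, I
L first appears at level 2.

2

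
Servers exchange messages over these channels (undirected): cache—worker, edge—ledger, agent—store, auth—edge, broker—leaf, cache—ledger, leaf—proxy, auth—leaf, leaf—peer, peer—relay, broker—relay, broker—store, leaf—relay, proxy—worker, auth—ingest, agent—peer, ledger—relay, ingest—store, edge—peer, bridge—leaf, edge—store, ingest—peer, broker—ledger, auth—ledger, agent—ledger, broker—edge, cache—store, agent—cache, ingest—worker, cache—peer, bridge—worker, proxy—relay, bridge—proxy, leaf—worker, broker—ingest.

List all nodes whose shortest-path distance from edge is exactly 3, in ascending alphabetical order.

bridge, proxy, worker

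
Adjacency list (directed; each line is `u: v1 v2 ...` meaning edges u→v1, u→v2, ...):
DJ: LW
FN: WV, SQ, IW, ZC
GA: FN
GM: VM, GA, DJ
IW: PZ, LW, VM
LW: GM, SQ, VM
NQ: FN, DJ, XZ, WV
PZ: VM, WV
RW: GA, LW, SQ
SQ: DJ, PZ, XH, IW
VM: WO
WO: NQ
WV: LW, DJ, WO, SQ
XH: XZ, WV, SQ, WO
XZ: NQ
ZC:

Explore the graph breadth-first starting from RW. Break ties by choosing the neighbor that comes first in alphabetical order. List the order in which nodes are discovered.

RW GA LW SQ FN GM VM DJ IW PZ XH WV ZC WO XZ NQ

Visit RW; enqueue GA, LW, SQ → queue [GA, LW, SQ]
Visit GA; enqueue FN → queue [LW, SQ, FN]
Visit LW; enqueue GM, VM → queue [SQ, FN, GM, VM]
Visit SQ; enqueue DJ, IW, PZ, XH → queue [FN, GM, VM, DJ, IW, PZ, XH]
Visit FN; enqueue WV, ZC → queue [GM, VM, DJ, IW, PZ, XH, WV, ZC]
Visit GM → queue [VM, DJ, IW, PZ, XH, WV, ZC]
Visit VM; enqueue WO → queue [DJ, IW, PZ, XH, WV, ZC, WO]
Visit DJ → queue [IW, PZ, XH, WV, ZC, WO]
Visit IW → queue [PZ, XH, WV, ZC, WO]
Visit PZ → queue [XH, WV, ZC, WO]
Visit XH; enqueue XZ → queue [WV, ZC, WO, XZ]
Visit WV → queue [ZC, WO, XZ]
Visit ZC → queue [WO, XZ]
Visit WO; enqueue NQ → queue [XZ, NQ]
Visit XZ → queue [NQ]
Visit NQ → queue []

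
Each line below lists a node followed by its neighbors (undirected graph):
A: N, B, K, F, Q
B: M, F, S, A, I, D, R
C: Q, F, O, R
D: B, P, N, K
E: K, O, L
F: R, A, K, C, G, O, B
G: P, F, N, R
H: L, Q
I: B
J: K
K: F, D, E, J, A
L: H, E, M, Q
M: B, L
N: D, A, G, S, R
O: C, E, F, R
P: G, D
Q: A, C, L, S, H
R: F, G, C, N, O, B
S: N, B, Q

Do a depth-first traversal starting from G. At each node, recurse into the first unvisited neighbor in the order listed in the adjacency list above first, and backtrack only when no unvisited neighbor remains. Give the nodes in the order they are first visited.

G → P → D → B → M → L → H → Q → A → N → S → R → F → K → E → O → C → J → I

Visit G
G → P
P → D
D → B
B → M
M → L
L → H
H → Q
Q → A
A → N
N → S
N → R
R → F
F → K
K → E
E → O
O → C
K → J
B → I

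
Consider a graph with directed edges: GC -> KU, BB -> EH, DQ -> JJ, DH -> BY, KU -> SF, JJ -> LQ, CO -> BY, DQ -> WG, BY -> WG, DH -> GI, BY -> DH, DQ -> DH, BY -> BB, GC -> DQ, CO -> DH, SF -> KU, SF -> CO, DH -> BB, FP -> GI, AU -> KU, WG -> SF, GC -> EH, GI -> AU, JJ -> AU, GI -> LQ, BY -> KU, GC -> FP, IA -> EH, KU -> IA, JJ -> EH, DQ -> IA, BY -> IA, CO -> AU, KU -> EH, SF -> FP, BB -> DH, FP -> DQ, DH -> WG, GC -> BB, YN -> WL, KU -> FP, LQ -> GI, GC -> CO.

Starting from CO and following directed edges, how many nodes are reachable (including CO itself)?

15

BFS from CO visits: CO, AU, BY, DH, KU, BB, IA, WG, GI, EH, FP, SF, LQ, DQ, JJ
Reachable nodes: 15 of 18 total.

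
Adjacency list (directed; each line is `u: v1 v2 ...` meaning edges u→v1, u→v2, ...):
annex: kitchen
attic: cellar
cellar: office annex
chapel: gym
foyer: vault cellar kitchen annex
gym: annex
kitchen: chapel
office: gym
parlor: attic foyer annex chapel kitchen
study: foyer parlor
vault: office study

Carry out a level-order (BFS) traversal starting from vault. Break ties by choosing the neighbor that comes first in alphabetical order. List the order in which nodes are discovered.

Visit vault; enqueue office, study → queue [office, study]
Visit office; enqueue gym → queue [study, gym]
Visit study; enqueue foyer, parlor → queue [gym, foyer, parlor]
Visit gym; enqueue annex → queue [foyer, parlor, annex]
Visit foyer; enqueue cellar, kitchen → queue [parlor, annex, cellar, kitchen]
Visit parlor; enqueue attic, chapel → queue [annex, cellar, kitchen, attic, chapel]
Visit annex → queue [cellar, kitchen, attic, chapel]
Visit cellar → queue [kitchen, attic, chapel]
Visit kitchen → queue [attic, chapel]
Visit attic → queue [chapel]
Visit chapel → queue []

vault, office, study, gym, foyer, parlor, annex, cellar, kitchen, attic, chapel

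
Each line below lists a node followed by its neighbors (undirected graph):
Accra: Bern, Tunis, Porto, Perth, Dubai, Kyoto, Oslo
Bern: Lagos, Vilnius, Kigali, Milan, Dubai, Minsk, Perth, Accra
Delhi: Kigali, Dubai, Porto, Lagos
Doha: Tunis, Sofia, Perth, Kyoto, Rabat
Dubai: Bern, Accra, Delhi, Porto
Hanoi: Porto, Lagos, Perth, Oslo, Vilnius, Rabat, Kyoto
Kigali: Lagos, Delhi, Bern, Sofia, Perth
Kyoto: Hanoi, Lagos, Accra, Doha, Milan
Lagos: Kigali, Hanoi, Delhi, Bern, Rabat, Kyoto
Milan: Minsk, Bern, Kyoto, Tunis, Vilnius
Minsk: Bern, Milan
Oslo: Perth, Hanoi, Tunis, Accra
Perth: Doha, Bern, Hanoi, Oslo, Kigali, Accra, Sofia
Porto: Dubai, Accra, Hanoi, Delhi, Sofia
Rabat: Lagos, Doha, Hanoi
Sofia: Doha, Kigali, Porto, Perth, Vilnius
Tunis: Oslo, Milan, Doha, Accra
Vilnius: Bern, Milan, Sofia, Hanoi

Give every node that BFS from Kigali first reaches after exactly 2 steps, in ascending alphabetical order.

Accra, Doha, Dubai, Hanoi, Kyoto, Milan, Minsk, Oslo, Porto, Rabat, Vilnius

Level 0: Kigali
Level 1: Bern, Delhi, Lagos, Perth, Sofia
Level 2: Accra, Doha, Dubai, Hanoi, Kyoto, Milan, Minsk, Oslo, Porto, Rabat, Vilnius
Level 3: Tunis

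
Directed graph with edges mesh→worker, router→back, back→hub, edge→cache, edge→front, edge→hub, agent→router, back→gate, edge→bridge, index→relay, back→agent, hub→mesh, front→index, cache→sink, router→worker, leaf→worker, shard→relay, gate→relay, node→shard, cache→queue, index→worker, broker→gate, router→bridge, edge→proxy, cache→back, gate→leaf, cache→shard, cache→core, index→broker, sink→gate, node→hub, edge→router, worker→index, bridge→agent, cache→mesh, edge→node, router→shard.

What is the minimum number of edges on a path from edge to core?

2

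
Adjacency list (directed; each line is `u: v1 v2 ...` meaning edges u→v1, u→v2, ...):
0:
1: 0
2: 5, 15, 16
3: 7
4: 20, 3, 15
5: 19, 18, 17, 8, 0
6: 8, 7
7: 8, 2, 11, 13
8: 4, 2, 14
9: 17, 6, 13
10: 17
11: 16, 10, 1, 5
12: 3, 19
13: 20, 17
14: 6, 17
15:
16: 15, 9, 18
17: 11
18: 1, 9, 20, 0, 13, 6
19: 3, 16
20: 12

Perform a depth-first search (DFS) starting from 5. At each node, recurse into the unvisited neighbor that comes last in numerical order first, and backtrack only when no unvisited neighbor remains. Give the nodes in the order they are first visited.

5 → 19 → 16 → 18 → 20 → 12 → 3 → 7 → 13 → 17 → 11 → 10 → 1 → 0 → 8 → 14 → 6 → 4 → 15 → 2 → 9

Visit 5
5 → 19
19 → 16
16 → 18
18 → 20
20 → 12
12 → 3
3 → 7
7 → 13
13 → 17
17 → 11
11 → 10
11 → 1
1 → 0
7 → 8
8 → 14
14 → 6
8 → 4
4 → 15
8 → 2
18 → 9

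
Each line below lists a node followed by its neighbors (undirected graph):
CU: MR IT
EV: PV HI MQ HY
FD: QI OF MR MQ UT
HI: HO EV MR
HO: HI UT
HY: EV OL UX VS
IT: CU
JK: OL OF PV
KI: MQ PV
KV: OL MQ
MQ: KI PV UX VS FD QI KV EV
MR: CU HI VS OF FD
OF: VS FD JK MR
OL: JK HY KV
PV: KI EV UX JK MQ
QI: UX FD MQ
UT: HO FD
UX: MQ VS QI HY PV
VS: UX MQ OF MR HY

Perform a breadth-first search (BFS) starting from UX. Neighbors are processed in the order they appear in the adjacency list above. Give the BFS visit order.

Visit UX; enqueue MQ, VS, QI, HY, PV → queue [MQ, VS, QI, HY, PV]
Visit MQ; enqueue KI, FD, KV, EV → queue [VS, QI, HY, PV, KI, FD, KV, EV]
Visit VS; enqueue OF, MR → queue [QI, HY, PV, KI, FD, KV, EV, OF, MR]
Visit QI → queue [HY, PV, KI, FD, KV, EV, OF, MR]
Visit HY; enqueue OL → queue [PV, KI, FD, KV, EV, OF, MR, OL]
Visit PV; enqueue JK → queue [KI, FD, KV, EV, OF, MR, OL, JK]
Visit KI → queue [FD, KV, EV, OF, MR, OL, JK]
Visit FD; enqueue UT → queue [KV, EV, OF, MR, OL, JK, UT]
Visit KV → queue [EV, OF, MR, OL, JK, UT]
Visit EV; enqueue HI → queue [OF, MR, OL, JK, UT, HI]
Visit OF → queue [MR, OL, JK, UT, HI]
Visit MR; enqueue CU → queue [OL, JK, UT, HI, CU]
Visit OL → queue [JK, UT, HI, CU]
Visit JK → queue [UT, HI, CU]
Visit UT; enqueue HO → queue [HI, CU, HO]
Visit HI → queue [CU, HO]
Visit CU; enqueue IT → queue [HO, IT]
Visit HO → queue [IT]
Visit IT → queue []

UX, MQ, VS, QI, HY, PV, KI, FD, KV, EV, OF, MR, OL, JK, UT, HI, CU, HO, IT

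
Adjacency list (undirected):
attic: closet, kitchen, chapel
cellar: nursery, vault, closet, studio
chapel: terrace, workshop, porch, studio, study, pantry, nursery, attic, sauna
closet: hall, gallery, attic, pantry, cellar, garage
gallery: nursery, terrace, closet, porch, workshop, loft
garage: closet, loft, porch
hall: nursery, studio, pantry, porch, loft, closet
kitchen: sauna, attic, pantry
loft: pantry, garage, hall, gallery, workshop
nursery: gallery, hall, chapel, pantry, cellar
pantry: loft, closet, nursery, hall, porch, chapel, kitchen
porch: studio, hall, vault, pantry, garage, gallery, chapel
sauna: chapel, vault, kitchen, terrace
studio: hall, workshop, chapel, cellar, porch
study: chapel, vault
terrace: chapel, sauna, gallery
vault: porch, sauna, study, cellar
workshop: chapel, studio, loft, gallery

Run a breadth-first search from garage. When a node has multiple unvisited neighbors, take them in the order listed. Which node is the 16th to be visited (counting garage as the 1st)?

kitchen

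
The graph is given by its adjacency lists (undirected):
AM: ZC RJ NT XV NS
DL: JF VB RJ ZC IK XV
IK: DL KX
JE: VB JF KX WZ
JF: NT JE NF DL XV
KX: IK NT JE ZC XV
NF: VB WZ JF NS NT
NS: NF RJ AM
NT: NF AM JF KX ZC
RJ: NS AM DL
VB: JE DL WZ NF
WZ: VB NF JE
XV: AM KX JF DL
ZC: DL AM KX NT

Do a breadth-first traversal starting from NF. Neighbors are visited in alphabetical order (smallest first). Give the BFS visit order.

NF, JF, NS, NT, VB, WZ, DL, JE, XV, AM, RJ, KX, ZC, IK

Visit NF; enqueue JF, NS, NT, VB, WZ → queue [JF, NS, NT, VB, WZ]
Visit JF; enqueue DL, JE, XV → queue [NS, NT, VB, WZ, DL, JE, XV]
Visit NS; enqueue AM, RJ → queue [NT, VB, WZ, DL, JE, XV, AM, RJ]
Visit NT; enqueue KX, ZC → queue [VB, WZ, DL, JE, XV, AM, RJ, KX, ZC]
Visit VB → queue [WZ, DL, JE, XV, AM, RJ, KX, ZC]
Visit WZ → queue [DL, JE, XV, AM, RJ, KX, ZC]
Visit DL; enqueue IK → queue [JE, XV, AM, RJ, KX, ZC, IK]
Visit JE → queue [XV, AM, RJ, KX, ZC, IK]
Visit XV → queue [AM, RJ, KX, ZC, IK]
Visit AM → queue [RJ, KX, ZC, IK]
Visit RJ → queue [KX, ZC, IK]
Visit KX → queue [ZC, IK]
Visit ZC → queue [IK]
Visit IK → queue []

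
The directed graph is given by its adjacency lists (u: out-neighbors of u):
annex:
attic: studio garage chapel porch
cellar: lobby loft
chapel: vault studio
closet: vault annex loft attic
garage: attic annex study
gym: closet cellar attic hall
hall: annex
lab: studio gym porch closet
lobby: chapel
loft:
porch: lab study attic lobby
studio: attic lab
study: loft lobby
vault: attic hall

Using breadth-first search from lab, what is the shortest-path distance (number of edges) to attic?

Level 0: lab
Level 1: closet, gym, porch, studio
Level 2: annex, attic, cellar, hall, lobby, loft, study, vault
Level 3: chapel, garage
attic first appears at level 2.

2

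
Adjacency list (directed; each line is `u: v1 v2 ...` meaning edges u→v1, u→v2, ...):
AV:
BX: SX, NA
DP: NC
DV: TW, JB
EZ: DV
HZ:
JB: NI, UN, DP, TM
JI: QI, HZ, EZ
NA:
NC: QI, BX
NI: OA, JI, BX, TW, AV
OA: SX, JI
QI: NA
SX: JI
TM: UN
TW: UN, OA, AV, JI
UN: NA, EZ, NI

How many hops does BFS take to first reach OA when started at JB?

Level 0: JB
Level 1: DP, NI, TM, UN
Level 2: AV, BX, EZ, JI, NA, NC, OA, TW
Level 3: DV, HZ, QI, SX
OA first appears at level 2.

2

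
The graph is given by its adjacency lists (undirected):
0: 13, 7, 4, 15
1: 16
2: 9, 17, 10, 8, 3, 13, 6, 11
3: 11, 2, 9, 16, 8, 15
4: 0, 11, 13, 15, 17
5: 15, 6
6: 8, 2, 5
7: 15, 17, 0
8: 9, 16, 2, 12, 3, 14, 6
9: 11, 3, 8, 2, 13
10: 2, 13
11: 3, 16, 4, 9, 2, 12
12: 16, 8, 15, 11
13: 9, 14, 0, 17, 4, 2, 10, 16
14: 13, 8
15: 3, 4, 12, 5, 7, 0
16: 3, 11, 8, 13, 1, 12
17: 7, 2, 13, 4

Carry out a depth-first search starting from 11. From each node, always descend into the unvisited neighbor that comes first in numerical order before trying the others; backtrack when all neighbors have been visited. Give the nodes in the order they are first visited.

Visit 11
11 → 2
2 → 3
3 → 8
8 → 6
6 → 5
5 → 15
15 → 0
0 → 4
4 → 13
13 → 9
13 → 10
13 → 14
13 → 16
16 → 1
16 → 12
13 → 17
17 → 7

11 2 3 8 6 5 15 0 4 13 9 10 14 16 1 12 17 7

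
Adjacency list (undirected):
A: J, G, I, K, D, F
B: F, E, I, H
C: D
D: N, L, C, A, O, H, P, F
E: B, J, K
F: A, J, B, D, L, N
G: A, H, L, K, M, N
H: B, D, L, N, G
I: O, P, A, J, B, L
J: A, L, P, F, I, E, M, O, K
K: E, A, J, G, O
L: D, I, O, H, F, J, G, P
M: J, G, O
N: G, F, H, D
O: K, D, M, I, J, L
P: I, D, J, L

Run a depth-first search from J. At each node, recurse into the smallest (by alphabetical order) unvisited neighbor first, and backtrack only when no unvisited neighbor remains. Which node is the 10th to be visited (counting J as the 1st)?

Visit J
J → A
A → D
D → C
D → F
F → B
B → E
E → K
K → G
G → H
H → L
L → I
I → O
O → M
I → P
H → N

Visit order: J, A, D, C, F, B, E, K, G, H, L, I, O, M, P, N

H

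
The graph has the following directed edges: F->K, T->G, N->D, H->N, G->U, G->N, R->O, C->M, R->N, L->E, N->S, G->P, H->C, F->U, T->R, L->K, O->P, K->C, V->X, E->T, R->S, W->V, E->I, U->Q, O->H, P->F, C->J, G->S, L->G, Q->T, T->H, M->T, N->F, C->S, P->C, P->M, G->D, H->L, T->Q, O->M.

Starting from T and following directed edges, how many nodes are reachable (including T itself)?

BFS from T visits: T, G, H, Q, R, D, N, P, S, U, C, L, O, F, M, J, E, K, I
Reachable nodes: 19 of 22 total.

19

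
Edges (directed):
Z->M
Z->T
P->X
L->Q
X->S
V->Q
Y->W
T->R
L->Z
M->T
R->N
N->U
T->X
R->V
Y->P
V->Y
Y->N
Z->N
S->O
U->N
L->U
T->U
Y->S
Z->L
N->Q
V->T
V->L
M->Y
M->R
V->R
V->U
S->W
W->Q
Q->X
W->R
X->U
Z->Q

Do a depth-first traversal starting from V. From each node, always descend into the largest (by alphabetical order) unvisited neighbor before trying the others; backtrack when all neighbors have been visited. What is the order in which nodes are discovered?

Visit V
V → Y
Y → W
W → R
R → N
N → U
N → Q
Q → X
X → S
S → O
Y → P
V → T
V → L
L → Z
Z → M

V, Y, W, R, N, U, Q, X, S, O, P, T, L, Z, M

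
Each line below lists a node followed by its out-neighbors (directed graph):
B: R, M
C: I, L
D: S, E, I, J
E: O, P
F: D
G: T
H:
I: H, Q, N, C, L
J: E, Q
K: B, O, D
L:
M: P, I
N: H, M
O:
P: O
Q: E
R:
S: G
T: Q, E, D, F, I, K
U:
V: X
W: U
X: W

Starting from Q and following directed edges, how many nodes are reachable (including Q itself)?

4

BFS from Q visits: Q, E, O, P
Reachable nodes: 4 of 23 total.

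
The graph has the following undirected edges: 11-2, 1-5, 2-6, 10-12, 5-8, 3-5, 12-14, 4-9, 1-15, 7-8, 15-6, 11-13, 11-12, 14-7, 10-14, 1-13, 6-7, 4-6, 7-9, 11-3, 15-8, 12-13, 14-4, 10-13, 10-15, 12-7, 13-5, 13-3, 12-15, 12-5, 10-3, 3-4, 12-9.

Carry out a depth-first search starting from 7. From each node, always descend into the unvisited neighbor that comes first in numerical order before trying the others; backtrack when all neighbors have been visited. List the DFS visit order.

Visit 7
7 → 6
6 → 2
2 → 11
11 → 3
3 → 4
4 → 9
9 → 12
12 → 5
5 → 1
1 → 13
13 → 10
10 → 14
10 → 15
15 → 8

7 6 2 11 3 4 9 12 5 1 13 10 14 15 8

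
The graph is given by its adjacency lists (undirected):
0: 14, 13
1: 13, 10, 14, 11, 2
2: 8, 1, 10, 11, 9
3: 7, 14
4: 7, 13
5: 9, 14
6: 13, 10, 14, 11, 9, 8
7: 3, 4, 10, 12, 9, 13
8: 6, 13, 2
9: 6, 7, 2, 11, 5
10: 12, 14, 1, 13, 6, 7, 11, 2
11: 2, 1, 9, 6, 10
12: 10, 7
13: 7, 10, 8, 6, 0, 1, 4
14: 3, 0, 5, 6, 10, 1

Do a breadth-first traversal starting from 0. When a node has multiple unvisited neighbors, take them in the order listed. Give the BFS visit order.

0 14 13 3 5 6 10 1 7 8 4 9 11 12 2

Visit 0; enqueue 14, 13 → queue [14, 13]
Visit 14; enqueue 3, 5, 6, 10, 1 → queue [13, 3, 5, 6, 10, 1]
Visit 13; enqueue 7, 8, 4 → queue [3, 5, 6, 10, 1, 7, 8, 4]
Visit 3 → queue [5, 6, 10, 1, 7, 8, 4]
Visit 5; enqueue 9 → queue [6, 10, 1, 7, 8, 4, 9]
Visit 6; enqueue 11 → queue [10, 1, 7, 8, 4, 9, 11]
Visit 10; enqueue 12, 2 → queue [1, 7, 8, 4, 9, 11, 12, 2]
Visit 1 → queue [7, 8, 4, 9, 11, 12, 2]
Visit 7 → queue [8, 4, 9, 11, 12, 2]
Visit 8 → queue [4, 9, 11, 12, 2]
Visit 4 → queue [9, 11, 12, 2]
Visit 9 → queue [11, 12, 2]
Visit 11 → queue [12, 2]
Visit 12 → queue [2]
Visit 2 → queue []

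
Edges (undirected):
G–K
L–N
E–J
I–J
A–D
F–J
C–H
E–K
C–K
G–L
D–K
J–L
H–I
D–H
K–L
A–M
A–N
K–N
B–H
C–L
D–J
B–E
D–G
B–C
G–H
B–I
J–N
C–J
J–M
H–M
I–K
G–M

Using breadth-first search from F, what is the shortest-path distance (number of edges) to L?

2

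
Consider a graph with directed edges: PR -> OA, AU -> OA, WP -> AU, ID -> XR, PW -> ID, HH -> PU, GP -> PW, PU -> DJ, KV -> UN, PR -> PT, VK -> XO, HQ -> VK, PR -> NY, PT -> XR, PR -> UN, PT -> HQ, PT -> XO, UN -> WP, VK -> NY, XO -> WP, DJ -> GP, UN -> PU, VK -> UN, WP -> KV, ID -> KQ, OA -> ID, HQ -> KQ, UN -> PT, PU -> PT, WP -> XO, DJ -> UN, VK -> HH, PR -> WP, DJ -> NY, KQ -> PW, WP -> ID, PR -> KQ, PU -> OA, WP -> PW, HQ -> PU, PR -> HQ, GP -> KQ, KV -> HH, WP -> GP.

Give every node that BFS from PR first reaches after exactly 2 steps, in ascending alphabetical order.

AU, GP, ID, KV, PU, PW, VK, XO, XR

Level 0: PR
Level 1: HQ, KQ, NY, OA, PT, UN, WP
Level 2: AU, GP, ID, KV, PU, PW, VK, XO, XR
Level 3: DJ, HH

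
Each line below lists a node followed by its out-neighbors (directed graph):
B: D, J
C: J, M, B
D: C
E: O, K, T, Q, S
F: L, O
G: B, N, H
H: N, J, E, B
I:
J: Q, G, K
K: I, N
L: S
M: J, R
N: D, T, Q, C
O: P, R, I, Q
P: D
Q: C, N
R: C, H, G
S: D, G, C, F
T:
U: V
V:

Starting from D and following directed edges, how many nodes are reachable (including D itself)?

19

BFS from D visits: D, C, J, M, B, Q, G, K, R, N, H, I, T, E, O, S, P, F, L
Reachable nodes: 19 of 21 total.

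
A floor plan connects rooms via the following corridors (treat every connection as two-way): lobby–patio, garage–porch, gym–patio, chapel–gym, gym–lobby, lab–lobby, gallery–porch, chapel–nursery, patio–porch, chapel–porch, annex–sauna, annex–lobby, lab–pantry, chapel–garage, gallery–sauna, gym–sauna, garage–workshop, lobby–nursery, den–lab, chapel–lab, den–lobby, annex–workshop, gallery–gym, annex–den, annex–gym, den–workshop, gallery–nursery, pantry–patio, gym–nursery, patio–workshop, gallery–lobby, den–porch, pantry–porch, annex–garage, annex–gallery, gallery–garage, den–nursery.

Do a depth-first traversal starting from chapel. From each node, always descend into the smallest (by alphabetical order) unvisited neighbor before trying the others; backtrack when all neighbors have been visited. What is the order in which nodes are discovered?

Visit chapel
chapel → garage
garage → annex
annex → den
den → lab
lab → lobby
lobby → gallery
gallery → gym
gym → nursery
gym → patio
patio → pantry
pantry → porch
patio → workshop
gym → sauna

chapel → garage → annex → den → lab → lobby → gallery → gym → nursery → patio → pantry → porch → workshop → sauna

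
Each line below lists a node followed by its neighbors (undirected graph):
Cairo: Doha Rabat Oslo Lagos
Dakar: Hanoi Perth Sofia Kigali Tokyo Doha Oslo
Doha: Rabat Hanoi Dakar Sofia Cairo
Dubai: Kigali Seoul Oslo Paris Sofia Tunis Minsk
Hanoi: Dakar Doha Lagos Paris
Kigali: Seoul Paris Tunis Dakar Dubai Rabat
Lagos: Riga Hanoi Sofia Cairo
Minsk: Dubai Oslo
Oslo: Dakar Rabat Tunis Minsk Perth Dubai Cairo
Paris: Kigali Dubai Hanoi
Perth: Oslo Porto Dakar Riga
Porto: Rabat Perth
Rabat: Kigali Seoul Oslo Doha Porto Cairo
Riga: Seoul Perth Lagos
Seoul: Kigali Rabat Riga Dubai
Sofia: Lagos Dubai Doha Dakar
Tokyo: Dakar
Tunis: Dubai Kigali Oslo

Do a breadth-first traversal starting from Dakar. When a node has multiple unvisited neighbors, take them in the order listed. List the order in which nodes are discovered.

Dakar -> Hanoi -> Perth -> Sofia -> Kigali -> Tokyo -> Doha -> Oslo -> Lagos -> Paris -> Porto -> Riga -> Dubai -> Seoul -> Tunis -> Rabat -> Cairo -> Minsk

Visit Dakar; enqueue Hanoi, Perth, Sofia, Kigali, Tokyo, Doha, Oslo → queue [Hanoi, Perth, Sofia, Kigali, Tokyo, Doha, Oslo]
Visit Hanoi; enqueue Lagos, Paris → queue [Perth, Sofia, Kigali, Tokyo, Doha, Oslo, Lagos, Paris]
Visit Perth; enqueue Porto, Riga → queue [Sofia, Kigali, Tokyo, Doha, Oslo, Lagos, Paris, Porto, Riga]
Visit Sofia; enqueue Dubai → queue [Kigali, Tokyo, Doha, Oslo, Lagos, Paris, Porto, Riga, Dubai]
Visit Kigali; enqueue Seoul, Tunis, Rabat → queue [Tokyo, Doha, Oslo, Lagos, Paris, Porto, Riga, Dubai, Seoul, Tunis, Rabat]
Visit Tokyo → queue [Doha, Oslo, Lagos, Paris, Porto, Riga, Dubai, Seoul, Tunis, Rabat]
Visit Doha; enqueue Cairo → queue [Oslo, Lagos, Paris, Porto, Riga, Dubai, Seoul, Tunis, Rabat, Cairo]
Visit Oslo; enqueue Minsk → queue [Lagos, Paris, Porto, Riga, Dubai, Seoul, Tunis, Rabat, Cairo, Minsk]
Visit Lagos → queue [Paris, Porto, Riga, Dubai, Seoul, Tunis, Rabat, Cairo, Minsk]
Visit Paris → queue [Porto, Riga, Dubai, Seoul, Tunis, Rabat, Cairo, Minsk]
Visit Porto → queue [Riga, Dubai, Seoul, Tunis, Rabat, Cairo, Minsk]
Visit Riga → queue [Dubai, Seoul, Tunis, Rabat, Cairo, Minsk]
Visit Dubai → queue [Seoul, Tunis, Rabat, Cairo, Minsk]
Visit Seoul → queue [Tunis, Rabat, Cairo, Minsk]
Visit Tunis → queue [Rabat, Cairo, Minsk]
Visit Rabat → queue [Cairo, Minsk]
Visit Cairo → queue [Minsk]
Visit Minsk → queue []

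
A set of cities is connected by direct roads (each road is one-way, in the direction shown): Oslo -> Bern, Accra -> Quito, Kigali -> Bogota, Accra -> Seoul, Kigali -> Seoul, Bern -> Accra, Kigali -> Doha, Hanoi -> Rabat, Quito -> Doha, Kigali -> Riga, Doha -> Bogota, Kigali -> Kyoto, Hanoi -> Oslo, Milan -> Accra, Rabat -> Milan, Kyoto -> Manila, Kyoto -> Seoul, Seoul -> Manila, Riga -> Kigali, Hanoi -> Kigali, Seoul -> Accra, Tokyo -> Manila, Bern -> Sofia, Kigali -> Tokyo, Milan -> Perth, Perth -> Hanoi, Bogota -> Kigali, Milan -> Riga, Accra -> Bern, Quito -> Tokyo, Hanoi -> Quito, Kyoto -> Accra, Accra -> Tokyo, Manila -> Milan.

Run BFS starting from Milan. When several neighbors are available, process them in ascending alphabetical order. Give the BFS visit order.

Milan, Accra, Perth, Riga, Bern, Quito, Seoul, Tokyo, Hanoi, Kigali, Sofia, Doha, Manila, Oslo, Rabat, Bogota, Kyoto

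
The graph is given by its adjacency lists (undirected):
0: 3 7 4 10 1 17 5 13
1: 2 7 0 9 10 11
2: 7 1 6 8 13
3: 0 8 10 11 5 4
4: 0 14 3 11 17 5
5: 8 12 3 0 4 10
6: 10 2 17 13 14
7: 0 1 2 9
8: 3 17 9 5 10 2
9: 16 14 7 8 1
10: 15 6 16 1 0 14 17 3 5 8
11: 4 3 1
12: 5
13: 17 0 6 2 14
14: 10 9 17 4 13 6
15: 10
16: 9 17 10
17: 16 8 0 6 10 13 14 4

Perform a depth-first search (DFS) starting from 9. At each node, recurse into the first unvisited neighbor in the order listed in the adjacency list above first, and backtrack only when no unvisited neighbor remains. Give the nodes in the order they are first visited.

Visit 9
9 → 16
16 → 17
17 → 8
8 → 3
3 → 0
0 → 7
7 → 1
1 → 2
2 → 6
6 → 10
10 → 15
10 → 14
14 → 4
4 → 11
4 → 5
5 → 12
14 → 13

9 -> 16 -> 17 -> 8 -> 3 -> 0 -> 7 -> 1 -> 2 -> 6 -> 10 -> 15 -> 14 -> 4 -> 11 -> 5 -> 12 -> 13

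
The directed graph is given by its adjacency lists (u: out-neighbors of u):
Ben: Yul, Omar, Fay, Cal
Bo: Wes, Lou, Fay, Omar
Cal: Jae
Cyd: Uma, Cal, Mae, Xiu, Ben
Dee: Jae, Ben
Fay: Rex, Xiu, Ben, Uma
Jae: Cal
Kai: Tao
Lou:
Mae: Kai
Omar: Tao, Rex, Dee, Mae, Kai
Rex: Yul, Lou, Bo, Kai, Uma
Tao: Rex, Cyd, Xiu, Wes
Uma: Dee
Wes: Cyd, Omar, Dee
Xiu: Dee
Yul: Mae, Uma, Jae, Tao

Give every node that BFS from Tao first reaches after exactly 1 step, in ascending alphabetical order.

Cyd, Rex, Wes, Xiu

Level 0: Tao
Level 1: Cyd, Rex, Wes, Xiu
Level 2: Ben, Bo, Cal, Dee, Kai, Lou, Mae, Omar, Uma, Yul
Level 3: Fay, Jae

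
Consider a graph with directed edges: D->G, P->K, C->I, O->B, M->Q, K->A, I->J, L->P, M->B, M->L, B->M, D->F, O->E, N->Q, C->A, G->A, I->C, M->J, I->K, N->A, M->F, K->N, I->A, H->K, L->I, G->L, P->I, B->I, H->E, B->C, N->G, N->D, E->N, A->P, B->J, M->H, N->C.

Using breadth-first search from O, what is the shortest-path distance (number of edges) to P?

4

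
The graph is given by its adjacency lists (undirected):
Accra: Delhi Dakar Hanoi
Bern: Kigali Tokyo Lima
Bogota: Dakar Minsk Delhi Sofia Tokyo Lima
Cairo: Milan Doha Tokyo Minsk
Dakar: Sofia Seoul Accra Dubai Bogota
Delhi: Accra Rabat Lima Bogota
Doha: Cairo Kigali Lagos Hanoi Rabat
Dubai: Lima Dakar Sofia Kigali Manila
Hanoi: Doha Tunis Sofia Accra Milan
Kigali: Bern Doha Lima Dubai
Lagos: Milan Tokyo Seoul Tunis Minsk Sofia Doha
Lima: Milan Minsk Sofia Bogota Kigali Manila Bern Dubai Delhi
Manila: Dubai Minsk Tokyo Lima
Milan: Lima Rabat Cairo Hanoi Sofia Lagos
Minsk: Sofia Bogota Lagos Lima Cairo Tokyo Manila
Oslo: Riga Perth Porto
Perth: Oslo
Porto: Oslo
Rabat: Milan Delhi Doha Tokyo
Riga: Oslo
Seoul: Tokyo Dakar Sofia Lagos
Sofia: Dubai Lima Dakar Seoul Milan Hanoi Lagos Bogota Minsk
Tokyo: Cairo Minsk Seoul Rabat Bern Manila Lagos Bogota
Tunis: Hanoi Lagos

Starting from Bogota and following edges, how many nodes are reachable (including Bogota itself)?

20

BFS from Bogota visits: Bogota, Dakar, Delhi, Lima, Minsk, Sofia, Tokyo, Accra, Dubai, Seoul, Rabat, Bern, Kigali, Manila, Milan, Cairo, Lagos, Hanoi, Doha, Tunis
Reachable nodes: 20 of 24 total.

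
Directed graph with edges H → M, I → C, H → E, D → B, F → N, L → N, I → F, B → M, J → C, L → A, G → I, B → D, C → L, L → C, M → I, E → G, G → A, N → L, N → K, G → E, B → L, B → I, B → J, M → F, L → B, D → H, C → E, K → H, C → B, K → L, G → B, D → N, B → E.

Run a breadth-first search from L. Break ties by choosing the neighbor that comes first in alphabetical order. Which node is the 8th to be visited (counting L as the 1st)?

I

Visit L; enqueue A, B, C, N → queue [A, B, C, N]
Visit A → queue [B, C, N]
Visit B; enqueue D, E, I, J, M → queue [C, N, D, E, I, J, M]
Visit C → queue [N, D, E, I, J, M]
Visit N; enqueue K → queue [D, E, I, J, M, K]
Visit D; enqueue H → queue [E, I, J, M, K, H]
Visit E; enqueue G → queue [I, J, M, K, H, G]
Visit I; enqueue F → queue [J, M, K, H, G, F]
Visit J → queue [M, K, H, G, F]
Visit M → queue [K, H, G, F]
Visit K → queue [H, G, F]
Visit H → queue [G, F]
Visit G → queue [F]
Visit F → queue []

Visit order: L, A, B, C, N, D, E, I, J, M, K, H, G, F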